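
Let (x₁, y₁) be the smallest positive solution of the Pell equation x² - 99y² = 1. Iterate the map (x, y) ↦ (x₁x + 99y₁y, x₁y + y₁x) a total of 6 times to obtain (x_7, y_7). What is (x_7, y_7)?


Step 1: Find the fundamental solution (x₁, y₁) of x² - 99y² = 1.
  Expand √99 as a continued fraction. a₀ = ⌊√99⌋ = 9; iterate m_{k+1} = d_k·a_k − m_k, d_{k+1} = (99 − m_{k+1}²)/d_k, a_{k+1} = ⌊(a₀ + m_{k+1})/d_{k+1}⌋ (starting m₀ = 0, d₀ = 1), with convergents p_k = a_k·p_{k-1} + p_{k-2}, q_k = a_k·q_{k-1} + q_{k-2} (p₋₁ = 1, q₋₁ = 0):
  k = 0: a₀ = 9; p₀/q₀ = 9/1; p₀² − 99·q₀² = 81 − 99 = -18.
  k = 1: m = 9, d = 18, a = ⌊(9 + 9)/18⌋ = 1; p/q = (1·9 + 1)/(1·1 + 0) = 10/1; p² − 99·q² = 100 − 99 = 1.
  The first convergent with p² − 99·q² = 1 gives the fundamental solution (x₁, y₁) = (10, 1).
Step 2: Apply the recurrence (x_{n+1}, y_{n+1}) = (x₁x_n + 99y₁y_n, x₁y_n + y₁x_n) repeatedly.
  From (x_1, y_1) = (10, 1): x_2 = 10·10 + 99·1·1 = 199; y_2 = 10·1 + 1·10 = 20.
  From (x_2, y_2) = (199, 20): x_3 = 10·199 + 99·1·20 = 3970; y_3 = 10·20 + 1·199 = 399.
  From (x_3, y_3) = (3970, 399): x_4 = 10·3970 + 99·1·399 = 79201; y_4 = 10·399 + 1·3970 = 7960.
  From (x_4, y_4) = (79201, 7960): x_5 = 10·79201 + 99·1·7960 = 1580050; y_5 = 10·7960 + 1·79201 = 158801.
  From (x_5, y_5) = (1580050, 158801): x_6 = 10·1580050 + 99·1·158801 = 31521799; y_6 = 10·158801 + 1·1580050 = 3168060.
  From (x_6, y_6) = (31521799, 3168060): x_7 = 10·31521799 + 99·1·3168060 = 628855930; y_7 = 10·3168060 + 1·31521799 = 63202399.
Step 3: Verify x_7² - 99·y_7² = 395459780696164900 - 395459780696164899 = 1 (should be 1). ✓

(x_1, y_1) = (10, 1); (x_7, y_7) = (628855930, 63202399).


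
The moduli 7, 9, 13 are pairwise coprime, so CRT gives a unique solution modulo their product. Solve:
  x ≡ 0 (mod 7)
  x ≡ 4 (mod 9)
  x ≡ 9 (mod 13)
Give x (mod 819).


Moduli 7, 9, 13 are pairwise coprime; by CRT there is a unique solution modulo M = 7 · 9 · 13 = 819.
Solve pairwise, accumulating the modulus:
  Start with x ≡ 0 (mod 7).
  Combine with x ≡ 4 (mod 9): since gcd(7, 9) = 1, we get a unique residue mod 63.
    Write x = 0 + 7·t and substitute into x ≡ 4 (mod 9): 7·t ≡ 4 − 0 = 4 (mod 9).
    The inverse of 7 mod 9 is 4 (since 7·4 = 28 = 3·9 + 1), so t ≡ 4·4 = 16 ≡ 7 (mod 9).
    Then x = 0 + 7·7 = 49, valid modulo lcm(7, 9) = 63: x ≡ 49 (mod 63).
  Combine with x ≡ 9 (mod 13): since gcd(63, 13) = 1, we get a unique residue mod 819.
    Write x = 49 + 63·t and substitute into x ≡ 9 (mod 13): 63·t ≡ 9 − 49 = -40 (mod 13).
    Reduce coefficients mod 13: 11·t ≡ 12 (mod 13).
    The inverse of 11 mod 13 is 6 (since 11·6 = 66 = 5·13 + 1), so t ≡ 6·12 = 72 ≡ 7 (mod 13).
    Then x = 49 + 63·7 = 490, valid modulo lcm(63, 13) = 819: x ≡ 490 (mod 819).
Verify: 490 mod 7 = 0 ✓, 490 mod 9 = 4 ✓, 490 mod 13 = 9 ✓.

x ≡ 490 (mod 819).


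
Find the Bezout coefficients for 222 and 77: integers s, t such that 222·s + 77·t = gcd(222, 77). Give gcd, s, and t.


Euclidean algorithm on (222, 77) — divide until remainder is 0:
  222 = 2 · 77 + 68
  77 = 1 · 68 + 9
  68 = 7 · 9 + 5
  9 = 1 · 5 + 4
  5 = 1 · 4 + 1
  4 = 4 · 1 + 0
gcd(222, 77) = 1.
Track Bezout coefficients alongside the remainders: start with r₀ = 222 = a·1 + b·0 (s = 1, t = 0) and r₁ = 77 = a·0 + b·1 (s = 0, t = 1); each new remainder r_{k+1} = r_{k-1} − q_k·r_k inherits s_{k+1} = s_{k-1} − q_k·s_k, t_{k+1} = t_{k-1} − q_k·t_k, so r_k = a·s_k + b·t_k at every step:
  q = 2: r = 68, s = 1 − 2·0 = 1, t = 0 − 2·1 = -2  (check: 222·1 + 77·(-2) = 68)
  q = 1: r = 9, s = 0 − 1·1 = -1, t = 1 − 1·(-2) = 3  (check: 222·(-1) + 77·3 = 9)
  q = 7: r = 5, s = 1 − 7·(-1) = 8, t = -2 − 7·3 = -23  (check: 222·8 + 77·(-23) = 5)
  q = 1: r = 4, s = -1 − 1·8 = -9, t = 3 − 1·(-23) = 26  (check: 222·(-9) + 77·26 = 4)
  q = 1: r = 1, s = 8 − 1·(-9) = 17, t = -23 − 1·26 = -49  (check: 222·17 + 77·(-49) = 1)
The row with r = 1 (the gcd) gives the Bezout coefficients s = 17, t = -49.
Result: 222 · (17) + 77 · (-49) = 1.

gcd(222, 77) = 1; s = 17, t = -49 (check: 222·17 + 77·(-49) = 1).


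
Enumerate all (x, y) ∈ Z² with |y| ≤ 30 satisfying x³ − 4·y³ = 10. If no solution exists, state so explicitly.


The equation is x³ - 4y³ = 10. For fixed y, x³ = 4·y³ + 10, so a solution requires the RHS to be a perfect cube.
Strategy: iterate y from -30 to 30, compute RHS = 4·y³ + 10, and check whether it is a (positive or negative) perfect cube.
Check small values of y:
  y = 0: RHS = 10 is not a perfect cube.
  y = 1: RHS = 14 is not a perfect cube.
  y = -1: RHS = 6 is not a perfect cube.
  y = 2: RHS = 42 is not a perfect cube.
  y = -2: RHS = -22 is not a perfect cube.
  y = 3: RHS = 118 is not a perfect cube.
  y = -3: RHS = -98 is not a perfect cube.
Continuing the search up to |y| = 30 finds no solutions either.
No (x, y) in the scanned range satisfies the equation.

No integer solutions with |y| ≤ 30.


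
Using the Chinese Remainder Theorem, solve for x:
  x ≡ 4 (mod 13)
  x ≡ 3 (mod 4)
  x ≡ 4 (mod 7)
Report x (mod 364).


Moduli 13, 4, 7 are pairwise coprime; by CRT there is a unique solution modulo M = 13 · 4 · 7 = 364.
Solve pairwise, accumulating the modulus:
  Start with x ≡ 4 (mod 13).
  Combine with x ≡ 3 (mod 4): since gcd(13, 4) = 1, we get a unique residue mod 52.
    Write x = 4 + 13·t and substitute into x ≡ 3 (mod 4): 13·t ≡ 3 − 4 = -1 (mod 4).
    Reduce coefficients mod 4: 1·t ≡ 3 (mod 4).
    So t ≡ 3 (mod 4).
    Then x = 4 + 13·3 = 43, valid modulo lcm(13, 4) = 52: x ≡ 43 (mod 52).
  Combine with x ≡ 4 (mod 7): since gcd(52, 7) = 1, we get a unique residue mod 364.
    Write x = 43 + 52·t and substitute into x ≡ 4 (mod 7): 52·t ≡ 4 − 43 = -39 (mod 7).
    Reduce coefficients mod 7: 3·t ≡ 3 (mod 7).
    The inverse of 3 mod 7 is 5 (since 3·5 = 15 = 2·7 + 1), so t ≡ 5·3 = 15 ≡ 1 (mod 7).
    Then x = 43 + 52·1 = 95, valid modulo lcm(52, 7) = 364: x ≡ 95 (mod 364).
Verify: 95 mod 13 = 4 ✓, 95 mod 4 = 3 ✓, 95 mod 7 = 4 ✓.

x ≡ 95 (mod 364).


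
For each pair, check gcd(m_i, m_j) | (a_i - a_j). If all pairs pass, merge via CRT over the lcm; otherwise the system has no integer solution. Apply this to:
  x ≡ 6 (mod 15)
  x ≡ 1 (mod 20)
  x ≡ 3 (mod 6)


Moduli 15, 20, 6 are not pairwise coprime, so CRT works modulo lcm(m_i) when all pairwise compatibility conditions hold.
Pairwise compatibility: gcd(m_i, m_j) must divide a_i - a_j for every pair.
Merge one congruence at a time:
  Start: x ≡ 6 (mod 15).
  Combine with x ≡ 1 (mod 20): gcd(15, 20) = 5; 1 - 6 = -5, which IS divisible by 5, so compatible.
    Write x = 6 + 15·t and substitute into x ≡ 1 (mod 20): 15·t ≡ 1 − 6 = -5 (mod 20).
    Divide the congruence (and modulus) by g = 5: 3·t ≡ -1 (mod 4).
    Reduce coefficients mod 4: 3·t ≡ 3 (mod 4).
    The inverse of 3 mod 4 is 3 (since 3·3 = 9 = 2·4 + 1), so t ≡ 3·3 = 9 ≡ 1 (mod 4).
    Then x = 6 + 15·1 = 21, valid modulo lcm(15, 20) = 60: x ≡ 21 (mod 60).
  Combine with x ≡ 3 (mod 6): gcd(60, 6) = 6; 3 - 21 = -18, which IS divisible by 6, so compatible.
    Write x = 21 + 60·t and substitute into x ≡ 3 (mod 6): 60·t ≡ 3 − 21 = -18 (mod 6).
    Divide the congruence (and modulus) by g = 6: 10·t ≡ -3 (mod 1).
    Modulo 1 every t works; take t = 0.
    Then x = 21 + 60·0 = 21, valid modulo lcm(60, 6) = 60: x ≡ 21 (mod 60).
Verify: 21 mod 15 = 6, 21 mod 20 = 1, 21 mod 6 = 3.

x ≡ 21 (mod 60).


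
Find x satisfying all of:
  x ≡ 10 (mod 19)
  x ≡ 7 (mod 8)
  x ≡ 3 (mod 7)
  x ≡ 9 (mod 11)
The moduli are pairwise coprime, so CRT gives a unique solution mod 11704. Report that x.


Product of moduli M = 19 · 8 · 7 · 11 = 11704.
Merge one congruence at a time:
  Start: x ≡ 10 (mod 19).
  Combine with x ≡ 7 (mod 8); new modulus lcm = 152.
    Write x = 10 + 19·t and substitute into x ≡ 7 (mod 8): 19·t ≡ 7 − 10 = -3 (mod 8).
    Reduce coefficients mod 8: 3·t ≡ 5 (mod 8).
    The inverse of 3 mod 8 is 3 (since 3·3 = 9 = 1·8 + 1), so t ≡ 3·5 = 15 ≡ 7 (mod 8).
    Then x = 10 + 19·7 = 143, valid modulo lcm(19, 8) = 152: x ≡ 143 (mod 152).
  Combine with x ≡ 3 (mod 7); new modulus lcm = 1064.
    Write x = 143 + 152·t and substitute into x ≡ 3 (mod 7): 152·t ≡ 3 − 143 = -140 (mod 7).
    Reduce coefficients mod 7: 5·t ≡ 0 (mod 7).
    The inverse of 5 mod 7 is 3 (since 5·3 = 15 = 2·7 + 1), so t ≡ 3·0 = 0 ≡ 0 (mod 7).
    Then x = 143 + 152·0 = 143, valid modulo lcm(152, 7) = 1064: x ≡ 143 (mod 1064).
  Combine with x ≡ 9 (mod 11); new modulus lcm = 11704.
    Write x = 143 + 1064·t and substitute into x ≡ 9 (mod 11): 1064·t ≡ 9 − 143 = -134 (mod 11).
    Reduce coefficients mod 11: 8·t ≡ 9 (mod 11).
    The inverse of 8 mod 11 is 7 (since 8·7 = 56 = 5·11 + 1), so t ≡ 7·9 = 63 ≡ 8 (mod 11).
    Then x = 143 + 1064·8 = 8655, valid modulo lcm(1064, 11) = 11704: x ≡ 8655 (mod 11704).
Verify against each original: 8655 mod 19 = 10, 8655 mod 8 = 7, 8655 mod 7 = 3, 8655 mod 11 = 9.

x ≡ 8655 (mod 11704).


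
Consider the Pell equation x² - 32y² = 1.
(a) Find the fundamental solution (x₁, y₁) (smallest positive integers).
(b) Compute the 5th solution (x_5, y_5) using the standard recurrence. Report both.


Step 1: Find the fundamental solution (x₁, y₁) of x² - 32y² = 1.
  Expand √32 as a continued fraction. a₀ = ⌊√32⌋ = 5; iterate m_{k+1} = d_k·a_k − m_k, d_{k+1} = (32 − m_{k+1}²)/d_k, a_{k+1} = ⌊(a₀ + m_{k+1})/d_{k+1}⌋ (starting m₀ = 0, d₀ = 1), with convergents p_k = a_k·p_{k-1} + p_{k-2}, q_k = a_k·q_{k-1} + q_{k-2} (p₋₁ = 1, q₋₁ = 0):
  k = 0: a₀ = 5; p₀/q₀ = 5/1; p₀² − 32·q₀² = 25 − 32 = -7.
  k = 1: m = 5, d = 7, a = ⌊(5 + 5)/7⌋ = 1; p/q = (1·5 + 1)/(1·1 + 0) = 6/1; p² − 32·q² = 36 − 32 = 4.
  k = 2: m = 2, d = 4, a = ⌊(5 + 2)/4⌋ = 1; p/q = (1·6 + 5)/(1·1 + 1) = 11/2; p² − 32·q² = 121 − 128 = -7.
  k = 3: m = 2, d = 7, a = ⌊(5 + 2)/7⌋ = 1; p/q = (1·11 + 6)/(1·2 + 1) = 17/3; p² − 32·q² = 289 − 288 = 1.
  The first convergent with p² − 32·q² = 1 gives the fundamental solution (x₁, y₁) = (17, 3).
Step 2: Apply the recurrence (x_{n+1}, y_{n+1}) = (x₁x_n + 32y₁y_n, x₁y_n + y₁x_n) repeatedly.
  From (x_1, y_1) = (17, 3): x_2 = 17·17 + 32·3·3 = 577; y_2 = 17·3 + 3·17 = 102.
  From (x_2, y_2) = (577, 102): x_3 = 17·577 + 32·3·102 = 19601; y_3 = 17·102 + 3·577 = 3465.
  From (x_3, y_3) = (19601, 3465): x_4 = 17·19601 + 32·3·3465 = 665857; y_4 = 17·3465 + 3·19601 = 117708.
  From (x_4, y_4) = (665857, 117708): x_5 = 17·665857 + 32·3·117708 = 22619537; y_5 = 17·117708 + 3·665857 = 3998607.
Step 3: Verify x_5² - 32·y_5² = 511643454094369 - 511643454094368 = 1 (should be 1). ✓

(x_1, y_1) = (17, 3); (x_5, y_5) = (22619537, 3998607).


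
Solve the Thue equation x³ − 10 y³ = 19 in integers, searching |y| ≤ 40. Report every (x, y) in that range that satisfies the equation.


The equation is x³ - 10y³ = 19. For fixed y, x³ = 10·y³ + 19, so a solution requires the RHS to be a perfect cube.
Strategy: iterate y from -40 to 40, compute RHS = 10·y³ + 19, and check whether it is a (positive or negative) perfect cube.
Check small values of y:
  y = 0: RHS = 19 is not a perfect cube.
  y = 1: RHS = 29 is not a perfect cube.
  y = -1: RHS = 9 is not a perfect cube.
  y = 2: RHS = 99 is not a perfect cube.
  y = -2: RHS = -61 is not a perfect cube.
  y = 3: RHS = 289 is not a perfect cube.
  y = -3: RHS = -251 is not a perfect cube.
Continuing the search up to |y| = 40 finds no solutions either.
No (x, y) in the scanned range satisfies the equation.

No integer solutions with |y| ≤ 40.


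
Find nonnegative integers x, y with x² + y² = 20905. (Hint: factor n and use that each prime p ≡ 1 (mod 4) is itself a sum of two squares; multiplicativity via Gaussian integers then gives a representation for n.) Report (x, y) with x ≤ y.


Step 1: Factor n = 20905 = 5 · 37 · 113.
Step 2: Check the mod-4 condition on each prime factor: 5 ≡ 1 (mod 4), exponent 1; 37 ≡ 1 (mod 4), exponent 1; 113 ≡ 1 (mod 4), exponent 1.
All primes ≡ 3 (mod 4) appear to even exponent (or don't appear), so by the two-squares theorem n IS expressible as a sum of two squares.
Step 3: Build a representation. Here n = 5 · 37 · 113 is a product of primes ≡ 1 (mod 4). Each prime p ≡ 1 (mod 4) is itself a sum of two squares; find a² by testing p − a² for a perfect square:
  5: 5 − 1² = 4 = 2² ⇒ 5 = 1² + 2².
  37: 37 − 1² = 36 = 6² ⇒ 37 = 1² + 6².
  113: 113 − 1² = 112, 113 − 2² = 109, 113 − 3² = 104, 113 − 4² = 97, 113 − 5² = 88, 113 − 6² = 77, 113 − 7² = 64 = 8² ⇒ 113 = 7² + 8².
  Combine using the Brahmagupta–Fibonacci identity (a² + b²)(c² + d²) = (ac − bd)² + (ad + bc)² = (ac + bd)² + (ad − bc)²:
  5 · 37 = 185: from (1² + 2²)(1² + 6²), take (1·1 − 2·6, 1·6 + 2·1) = (1 − 12, 6 + 2) = (-11, 8); dropping signs (only squares matter) gives (11, 8); check 11² + 8² = 121 + 64 = 185 ✓.
  185 · 113 = 20905: from (11² + 8²)(7² + 8²), take (11·7 − 8·8, 11·8 + 8·7) = (77 − 64, 88 + 56) = (13, 144); check 13² + 144² = 169 + 20736 = 20905 ✓.
Step 4: Order so x ≤ y and verify: 13² + 144² = 169 + 20736 = 20905 = n. ✓

n = 20905 = 13² + 144² (one valid representation with x ≤ y).


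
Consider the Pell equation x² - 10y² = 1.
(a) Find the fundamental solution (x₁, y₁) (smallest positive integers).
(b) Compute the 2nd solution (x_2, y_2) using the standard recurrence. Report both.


Step 1: Find the fundamental solution (x₁, y₁) of x² - 10y² = 1.
  Expand √10 as a continued fraction. a₀ = ⌊√10⌋ = 3; iterate m_{k+1} = d_k·a_k − m_k, d_{k+1} = (10 − m_{k+1}²)/d_k, a_{k+1} = ⌊(a₀ + m_{k+1})/d_{k+1}⌋ (starting m₀ = 0, d₀ = 1), with convergents p_k = a_k·p_{k-1} + p_{k-2}, q_k = a_k·q_{k-1} + q_{k-2} (p₋₁ = 1, q₋₁ = 0):
  k = 0: a₀ = 3; p₀/q₀ = 3/1; p₀² − 10·q₀² = 9 − 10 = -1.
  k = 1: m = 3, d = 1, a = ⌊(3 + 3)/1⌋ = 6; p/q = (6·3 + 1)/(6·1 + 0) = 19/6; p² − 10·q² = 361 − 360 = 1.
  The first convergent with p² − 10·q² = 1 gives the fundamental solution (x₁, y₁) = (19, 6).
Step 2: Apply the recurrence (x_{n+1}, y_{n+1}) = (x₁x_n + 10y₁y_n, x₁y_n + y₁x_n) repeatedly.
  From (x_1, y_1) = (19, 6): x_2 = 19·19 + 10·6·6 = 721; y_2 = 19·6 + 6·19 = 228.
Step 3: Verify x_2² - 10·y_2² = 519841 - 519840 = 1 (should be 1). ✓

(x_1, y_1) = (19, 6); (x_2, y_2) = (721, 228).


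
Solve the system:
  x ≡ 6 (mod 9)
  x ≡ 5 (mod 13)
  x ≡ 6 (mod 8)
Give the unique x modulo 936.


Moduli 9, 13, 8 are pairwise coprime; by CRT there is a unique solution modulo M = 9 · 13 · 8 = 936.
Solve pairwise, accumulating the modulus:
  Start with x ≡ 6 (mod 9).
  Combine with x ≡ 5 (mod 13): since gcd(9, 13) = 1, we get a unique residue mod 117.
    Write x = 6 + 9·t and substitute into x ≡ 5 (mod 13): 9·t ≡ 5 − 6 = -1 (mod 13).
    Reduce coefficients mod 13: 9·t ≡ 12 (mod 13).
    The inverse of 9 mod 13 is 3 (since 9·3 = 27 = 2·13 + 1), so t ≡ 3·12 = 36 ≡ 10 (mod 13).
    Then x = 6 + 9·10 = 96, valid modulo lcm(9, 13) = 117: x ≡ 96 (mod 117).
  Combine with x ≡ 6 (mod 8): since gcd(117, 8) = 1, we get a unique residue mod 936.
    Write x = 96 + 117·t and substitute into x ≡ 6 (mod 8): 117·t ≡ 6 − 96 = -90 (mod 8).
    Reduce coefficients mod 8: 5·t ≡ 6 (mod 8).
    The inverse of 5 mod 8 is 5 (since 5·5 = 25 = 3·8 + 1), so t ≡ 5·6 = 30 ≡ 6 (mod 8).
    Then x = 96 + 117·6 = 798, valid modulo lcm(117, 8) = 936: x ≡ 798 (mod 936).
Verify: 798 mod 9 = 6 ✓, 798 mod 13 = 5 ✓, 798 mod 8 = 6 ✓.

x ≡ 798 (mod 936).


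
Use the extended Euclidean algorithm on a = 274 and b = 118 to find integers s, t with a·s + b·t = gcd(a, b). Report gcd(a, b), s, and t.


Euclidean algorithm on (274, 118) — divide until remainder is 0:
  274 = 2 · 118 + 38
  118 = 3 · 38 + 4
  38 = 9 · 4 + 2
  4 = 2 · 2 + 0
gcd(274, 118) = 2.
Track Bezout coefficients alongside the remainders: start with r₀ = 274 = a·1 + b·0 (s = 1, t = 0) and r₁ = 118 = a·0 + b·1 (s = 0, t = 1); each new remainder r_{k+1} = r_{k-1} − q_k·r_k inherits s_{k+1} = s_{k-1} − q_k·s_k, t_{k+1} = t_{k-1} − q_k·t_k, so r_k = a·s_k + b·t_k at every step:
  q = 2: r = 38, s = 1 − 2·0 = 1, t = 0 − 2·1 = -2  (check: 274·1 + 118·(-2) = 38)
  q = 3: r = 4, s = 0 − 3·1 = -3, t = 1 − 3·(-2) = 7  (check: 274·(-3) + 118·7 = 4)
  q = 9: r = 2, s = 1 − 9·(-3) = 28, t = -2 − 9·7 = -65  (check: 274·28 + 118·(-65) = 2)
The row with r = 2 (the gcd) gives the Bezout coefficients s = 28, t = -65.
Result: 274 · (28) + 118 · (-65) = 2.

gcd(274, 118) = 2; s = 28, t = -65 (check: 274·28 + 118·(-65) = 2).


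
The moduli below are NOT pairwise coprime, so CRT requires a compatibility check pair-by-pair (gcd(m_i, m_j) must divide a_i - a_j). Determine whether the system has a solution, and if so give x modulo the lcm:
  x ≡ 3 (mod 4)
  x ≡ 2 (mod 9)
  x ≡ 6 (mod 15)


Moduli 4, 9, 15 are not pairwise coprime, so CRT works modulo lcm(m_i) when all pairwise compatibility conditions hold.
Pairwise compatibility: gcd(m_i, m_j) must divide a_i - a_j for every pair.
Merge one congruence at a time:
  Start: x ≡ 3 (mod 4).
  Combine with x ≡ 2 (mod 9): gcd(4, 9) = 1; 2 - 3 = -1, which IS divisible by 1, so compatible.
    Write x = 3 + 4·t and substitute into x ≡ 2 (mod 9): 4·t ≡ 2 − 3 = -1 (mod 9).
    Reduce coefficients mod 9: 4·t ≡ 8 (mod 9).
    The inverse of 4 mod 9 is 7 (since 4·7 = 28 = 3·9 + 1), so t ≡ 7·8 = 56 ≡ 2 (mod 9).
    Then x = 3 + 4·2 = 11, valid modulo lcm(4, 9) = 36: x ≡ 11 (mod 36).
  Combine with x ≡ 6 (mod 15): gcd(36, 15) = 3, and 6 - 11 = -5 is NOT divisible by 3.
    ⇒ system is inconsistent (no integer solution).

No solution (the system is inconsistent).


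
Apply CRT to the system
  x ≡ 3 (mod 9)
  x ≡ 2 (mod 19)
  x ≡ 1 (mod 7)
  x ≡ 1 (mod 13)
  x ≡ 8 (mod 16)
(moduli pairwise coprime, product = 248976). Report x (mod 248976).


Product of moduli M = 9 · 19 · 7 · 13 · 16 = 248976.
Merge one congruence at a time:
  Start: x ≡ 3 (mod 9).
  Combine with x ≡ 2 (mod 19); new modulus lcm = 171.
    Write x = 3 + 9·t and substitute into x ≡ 2 (mod 19): 9·t ≡ 2 − 3 = -1 (mod 19).
    Reduce coefficients mod 19: 9·t ≡ 18 (mod 19).
    The inverse of 9 mod 19 is 17 (since 9·17 = 153 = 8·19 + 1), so t ≡ 17·18 = 306 ≡ 2 (mod 19).
    Then x = 3 + 9·2 = 21, valid modulo lcm(9, 19) = 171: x ≡ 21 (mod 171).
  Combine with x ≡ 1 (mod 7); new modulus lcm = 1197.
    Write x = 21 + 171·t and substitute into x ≡ 1 (mod 7): 171·t ≡ 1 − 21 = -20 (mod 7).
    Reduce coefficients mod 7: 3·t ≡ 1 (mod 7).
    The inverse of 3 mod 7 is 5 (since 3·5 = 15 = 2·7 + 1), so t ≡ 5·1 = 5 ≡ 5 (mod 7).
    Then x = 21 + 171·5 = 876, valid modulo lcm(171, 7) = 1197: x ≡ 876 (mod 1197).
  Combine with x ≡ 1 (mod 13); new modulus lcm = 15561.
    Write x = 876 + 1197·t and substitute into x ≡ 1 (mod 13): 1197·t ≡ 1 − 876 = -875 (mod 13).
    Reduce coefficients mod 13: 1·t ≡ 9 (mod 13).
    So t ≡ 9 (mod 13).
    Then x = 876 + 1197·9 = 11649, valid modulo lcm(1197, 13) = 15561: x ≡ 11649 (mod 15561).
  Combine with x ≡ 8 (mod 16); new modulus lcm = 248976.
    Write x = 11649 + 15561·t and substitute into x ≡ 8 (mod 16): 15561·t ≡ 8 − 11649 = -11641 (mod 16).
    Reduce coefficients mod 16: 9·t ≡ 7 (mod 16).
    The inverse of 9 mod 16 is 9 (since 9·9 = 81 = 5·16 + 1), so t ≡ 9·7 = 63 ≡ 15 (mod 16).
    Then x = 11649 + 15561·15 = 245064, valid modulo lcm(15561, 16) = 248976: x ≡ 245064 (mod 248976).
Verify against each original: 245064 mod 9 = 3, 245064 mod 19 = 2, 245064 mod 7 = 1, 245064 mod 13 = 1, 245064 mod 16 = 8.

x ≡ 245064 (mod 248976).


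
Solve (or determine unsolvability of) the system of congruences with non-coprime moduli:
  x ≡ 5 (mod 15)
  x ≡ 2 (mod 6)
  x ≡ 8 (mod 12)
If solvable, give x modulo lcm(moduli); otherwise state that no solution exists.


Moduli 15, 6, 12 are not pairwise coprime, so CRT works modulo lcm(m_i) when all pairwise compatibility conditions hold.
Pairwise compatibility: gcd(m_i, m_j) must divide a_i - a_j for every pair.
Merge one congruence at a time:
  Start: x ≡ 5 (mod 15).
  Combine with x ≡ 2 (mod 6): gcd(15, 6) = 3; 2 - 5 = -3, which IS divisible by 3, so compatible.
    Write x = 5 + 15·t and substitute into x ≡ 2 (mod 6): 15·t ≡ 2 − 5 = -3 (mod 6).
    Divide the congruence (and modulus) by g = 3: 5·t ≡ -1 (mod 2).
    Reduce coefficients mod 2: 1·t ≡ 1 (mod 2).
    So t ≡ 1 (mod 2).
    Then x = 5 + 15·1 = 20, valid modulo lcm(15, 6) = 30: x ≡ 20 (mod 30).
  Combine with x ≡ 8 (mod 12): gcd(30, 12) = 6; 8 - 20 = -12, which IS divisible by 6, so compatible.
    Write x = 20 + 30·t and substitute into x ≡ 8 (mod 12): 30·t ≡ 8 − 20 = -12 (mod 12).
    Divide the congruence (and modulus) by g = 6: 5·t ≡ -2 (mod 2).
    Reduce coefficients mod 2: 1·t ≡ 0 (mod 2).
    So t ≡ 0 (mod 2).
    Then x = 20 + 30·0 = 20, valid modulo lcm(30, 12) = 60: x ≡ 20 (mod 60).
Verify: 20 mod 15 = 5, 20 mod 6 = 2, 20 mod 12 = 8.

x ≡ 20 (mod 60).


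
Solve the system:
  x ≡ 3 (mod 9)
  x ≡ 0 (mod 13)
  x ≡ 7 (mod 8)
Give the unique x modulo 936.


Moduli 9, 13, 8 are pairwise coprime; by CRT there is a unique solution modulo M = 9 · 13 · 8 = 936.
Solve pairwise, accumulating the modulus:
  Start with x ≡ 3 (mod 9).
  Combine with x ≡ 0 (mod 13): since gcd(9, 13) = 1, we get a unique residue mod 117.
    Write x = 3 + 9·t and substitute into x ≡ 0 (mod 13): 9·t ≡ 0 − 3 = -3 (mod 13).
    Reduce coefficients mod 13: 9·t ≡ 10 (mod 13).
    The inverse of 9 mod 13 is 3 (since 9·3 = 27 = 2·13 + 1), so t ≡ 3·10 = 30 ≡ 4 (mod 13).
    Then x = 3 + 9·4 = 39, valid modulo lcm(9, 13) = 117: x ≡ 39 (mod 117).
  Combine with x ≡ 7 (mod 8): since gcd(117, 8) = 1, we get a unique residue mod 936.
    Write x = 39 + 117·t and substitute into x ≡ 7 (mod 8): 117·t ≡ 7 − 39 = -32 (mod 8).
    Reduce coefficients mod 8: 5·t ≡ 0 (mod 8).
    The inverse of 5 mod 8 is 5 (since 5·5 = 25 = 3·8 + 1), so t ≡ 5·0 = 0 ≡ 0 (mod 8).
    Then x = 39 + 117·0 = 39, valid modulo lcm(117, 8) = 936: x ≡ 39 (mod 936).
Verify: 39 mod 9 = 3 ✓, 39 mod 13 = 0 ✓, 39 mod 8 = 7 ✓.

x ≡ 39 (mod 936).


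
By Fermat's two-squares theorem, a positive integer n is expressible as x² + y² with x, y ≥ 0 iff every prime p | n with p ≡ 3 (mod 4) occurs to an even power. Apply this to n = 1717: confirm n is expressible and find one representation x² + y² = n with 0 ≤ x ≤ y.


Step 1: Factor n = 1717 = 17 · 101.
Step 2: Check the mod-4 condition on each prime factor: 17 ≡ 1 (mod 4), exponent 1; 101 ≡ 1 (mod 4), exponent 1.
All primes ≡ 3 (mod 4) appear to even exponent (or don't appear), so by the two-squares theorem n IS expressible as a sum of two squares.
Step 3: Build a representation. Here n = 17 · 101 is a product of primes ≡ 1 (mod 4). Each prime p ≡ 1 (mod 4) is itself a sum of two squares; find a² by testing p − a² for a perfect square:
  17: 17 − 1² = 16 = 4² ⇒ 17 = 1² + 4².
  101: 101 − 1² = 100 = 10² ⇒ 101 = 1² + 10².
  Combine using the Brahmagupta–Fibonacci identity (a² + b²)(c² + d²) = (ac − bd)² + (ad + bc)² = (ac + bd)² + (ad − bc)²:
  17 · 101 = 1717: from (1² + 4²)(1² + 10²), take (1·1 − 4·10, 1·10 + 4·1) = (1 − 40, 10 + 4) = (-39, 14); dropping signs (only squares matter) gives (39, 14); check 39² + 14² = 1521 + 196 = 1717 ✓.
Step 4: Order so x ≤ y and verify: 14² + 39² = 196 + 1521 = 1717 = n. ✓

n = 1717 = 14² + 39² (one valid representation with x ≤ y).


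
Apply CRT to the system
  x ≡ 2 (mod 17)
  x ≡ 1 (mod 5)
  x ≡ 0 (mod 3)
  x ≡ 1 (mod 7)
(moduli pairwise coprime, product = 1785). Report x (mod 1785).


Product of moduli M = 17 · 5 · 3 · 7 = 1785.
Merge one congruence at a time:
  Start: x ≡ 2 (mod 17).
  Combine with x ≡ 1 (mod 5); new modulus lcm = 85.
    Write x = 2 + 17·t and substitute into x ≡ 1 (mod 5): 17·t ≡ 1 − 2 = -1 (mod 5).
    Reduce coefficients mod 5: 2·t ≡ 4 (mod 5).
    The inverse of 2 mod 5 is 3 (since 2·3 = 6 = 1·5 + 1), so t ≡ 3·4 = 12 ≡ 2 (mod 5).
    Then x = 2 + 17·2 = 36, valid modulo lcm(17, 5) = 85: x ≡ 36 (mod 85).
  Combine with x ≡ 0 (mod 3); new modulus lcm = 255.
    Write x = 36 + 85·t and substitute into x ≡ 0 (mod 3): 85·t ≡ 0 − 36 = -36 (mod 3).
    Reduce coefficients mod 3: 1·t ≡ 0 (mod 3).
    So t ≡ 0 (mod 3).
    Then x = 36 + 85·0 = 36, valid modulo lcm(85, 3) = 255: x ≡ 36 (mod 255).
  Combine with x ≡ 1 (mod 7); new modulus lcm = 1785.
    Write x = 36 + 255·t and substitute into x ≡ 1 (mod 7): 255·t ≡ 1 − 36 = -35 (mod 7).
    Reduce coefficients mod 7: 3·t ≡ 0 (mod 7).
    The inverse of 3 mod 7 is 5 (since 3·5 = 15 = 2·7 + 1), so t ≡ 5·0 = 0 ≡ 0 (mod 7).
    Then x = 36 + 255·0 = 36, valid modulo lcm(255, 7) = 1785: x ≡ 36 (mod 1785).
Verify against each original: 36 mod 17 = 2, 36 mod 5 = 1, 36 mod 3 = 0, 36 mod 7 = 1.

x ≡ 36 (mod 1785).


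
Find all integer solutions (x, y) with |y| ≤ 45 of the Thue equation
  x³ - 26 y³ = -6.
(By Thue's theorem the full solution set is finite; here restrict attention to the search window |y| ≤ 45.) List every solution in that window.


The equation is x³ - 26y³ = -6. For fixed y, x³ = 26·y³ − 6, so a solution requires the RHS to be a perfect cube.
Strategy: iterate y from -45 to 45, compute RHS = 26·y³ − 6, and check whether it is a (positive or negative) perfect cube.
Check small values of y:
  y = 0: RHS = -6 is not a perfect cube.
  y = 1: RHS = 20 is not a perfect cube.
  y = -1: RHS = -32 is not a perfect cube.
  y = 2: RHS = 202 is not a perfect cube.
  y = -2: RHS = -214 is not a perfect cube.
  y = 3: RHS = 696 is not a perfect cube.
  y = -3: RHS = -708 is not a perfect cube.
Continuing the search up to |y| = 45 finds no solutions either.
No (x, y) in the scanned range satisfies the equation.

No integer solutions with |y| ≤ 45.


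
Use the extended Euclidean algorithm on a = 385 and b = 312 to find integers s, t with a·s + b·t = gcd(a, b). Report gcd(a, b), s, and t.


Euclidean algorithm on (385, 312) — divide until remainder is 0:
  385 = 1 · 312 + 73
  312 = 4 · 73 + 20
  73 = 3 · 20 + 13
  20 = 1 · 13 + 7
  13 = 1 · 7 + 6
  7 = 1 · 6 + 1
  6 = 6 · 1 + 0
gcd(385, 312) = 1.
Track Bezout coefficients alongside the remainders: start with r₀ = 385 = a·1 + b·0 (s = 1, t = 0) and r₁ = 312 = a·0 + b·1 (s = 0, t = 1); each new remainder r_{k+1} = r_{k-1} − q_k·r_k inherits s_{k+1} = s_{k-1} − q_k·s_k, t_{k+1} = t_{k-1} − q_k·t_k, so r_k = a·s_k + b·t_k at every step:
  q = 1: r = 73, s = 1 − 1·0 = 1, t = 0 − 1·1 = -1  (check: 385·1 + 312·(-1) = 73)
  q = 4: r = 20, s = 0 − 4·1 = -4, t = 1 − 4·(-1) = 5  (check: 385·(-4) + 312·5 = 20)
  q = 3: r = 13, s = 1 − 3·(-4) = 13, t = -1 − 3·5 = -16  (check: 385·13 + 312·(-16) = 13)
  q = 1: r = 7, s = -4 − 1·13 = -17, t = 5 − 1·(-16) = 21  (check: 385·(-17) + 312·21 = 7)
  q = 1: r = 6, s = 13 − 1·(-17) = 30, t = -16 − 1·21 = -37  (check: 385·30 + 312·(-37) = 6)
  q = 1: r = 1, s = -17 − 1·30 = -47, t = 21 − 1·(-37) = 58  (check: 385·(-47) + 312·58 = 1)
The row with r = 1 (the gcd) gives the Bezout coefficients s = -47, t = 58.
Result: 385 · (-47) + 312 · (58) = 1.

gcd(385, 312) = 1; s = -47, t = 58 (check: 385·(-47) + 312·58 = 1).


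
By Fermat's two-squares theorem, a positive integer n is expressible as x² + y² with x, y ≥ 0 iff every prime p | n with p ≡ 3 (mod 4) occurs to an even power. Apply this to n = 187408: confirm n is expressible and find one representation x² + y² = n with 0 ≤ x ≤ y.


Step 1: Factor n = 187408 = 2^4 · 13 · 17 · 53.
Step 2: Check the mod-4 condition on each prime factor: 2 = 2 (special); 13 ≡ 1 (mod 4), exponent 1; 17 ≡ 1 (mod 4), exponent 1; 53 ≡ 1 (mod 4), exponent 1.
All primes ≡ 3 (mod 4) appear to even exponent (or don't appear), so by the two-squares theorem n IS expressible as a sum of two squares.
Step 3: Build a representation. Group n = k² · m with k = 4 and m = 13 · 17 · 53 = 11713 (a product of primes ≡ 1 (mod 4)); a representation of m scales to one of n via (k·x)² + (k·y)² = k²(x² + y²). Each prime p ≡ 1 (mod 4) is itself a sum of two squares; find a² by testing p − a² for a perfect square:
  13: 13 − 1² = 12, 13 − 2² = 9 = 3² ⇒ 13 = 2² + 3².
  17: 17 − 1² = 16 = 4² ⇒ 17 = 1² + 4².
  53: 53 − 1² = 52, 53 − 2² = 49 = 7² ⇒ 53 = 2² + 7².
  Combine using the Brahmagupta–Fibonacci identity (a² + b²)(c² + d²) = (ac − bd)² + (ad + bc)² = (ac + bd)² + (ad − bc)²:
  13 · 17 = 221: from (2² + 3²)(1² + 4²), take (2·1 − 3·4, 2·4 + 3·1) = (2 − 12, 8 + 3) = (-10, 11); dropping signs (only squares matter) gives (10, 11); check 10² + 11² = 100 + 121 = 221 ✓.
  221 · 53 = 11713: from (10² + 11²)(2² + 7²), take (10·2 − 11·7, 10·7 + 11·2) = (20 − 77, 70 + 22) = (-57, 92); dropping signs (only squares matter) gives (57, 92); check 57² + 92² = 3249 + 8464 = 11713 ✓.
  Scale by k = 4: (4·57, 4·92) = (228, 368).
Step 4: Order so x ≤ y and verify: 228² + 368² = 51984 + 135424 = 187408 = n. ✓

n = 187408 = 228² + 368² (one valid representation with x ≤ y).


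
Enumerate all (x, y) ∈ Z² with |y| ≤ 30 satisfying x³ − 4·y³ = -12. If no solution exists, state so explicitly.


The equation is x³ - 4y³ = -12. For fixed y, x³ = 4·y³ − 12, so a solution requires the RHS to be a perfect cube.
Strategy: iterate y from -30 to 30, compute RHS = 4·y³ − 12, and check whether it is a (positive or negative) perfect cube.
Check small values of y:
  y = 0: RHS = -12 is not a perfect cube.
  y = 1: RHS = -8 = (-2)³ ⇒ x = -2 works.
  y = -1: RHS = -16 is not a perfect cube.
  y = 2: RHS = 20 is not a perfect cube.
  y = -2: RHS = -44 is not a perfect cube.
  y = 3: RHS = 96 is not a perfect cube.
  y = -3: RHS = -120 is not a perfect cube.
Continuing, at y = -5: RHS = -512 = (-8)³ ⇒ x = -8 works.
Searching the remaining y in |y| ≤ 30 finds no further solutions.
Collected solutions: (-2, 1), (-8, -5).

Solutions (with |y| ≤ 30): (-2, 1), (-8, -5).


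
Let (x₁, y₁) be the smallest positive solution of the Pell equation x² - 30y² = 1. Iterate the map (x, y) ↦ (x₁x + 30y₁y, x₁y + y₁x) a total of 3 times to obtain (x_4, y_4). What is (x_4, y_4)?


Step 1: Find the fundamental solution (x₁, y₁) of x² - 30y² = 1.
  Expand √30 as a continued fraction. a₀ = ⌊√30⌋ = 5; iterate m_{k+1} = d_k·a_k − m_k, d_{k+1} = (30 − m_{k+1}²)/d_k, a_{k+1} = ⌊(a₀ + m_{k+1})/d_{k+1}⌋ (starting m₀ = 0, d₀ = 1), with convergents p_k = a_k·p_{k-1} + p_{k-2}, q_k = a_k·q_{k-1} + q_{k-2} (p₋₁ = 1, q₋₁ = 0):
  k = 0: a₀ = 5; p₀/q₀ = 5/1; p₀² − 30·q₀² = 25 − 30 = -5.
  k = 1: m = 5, d = 5, a = ⌊(5 + 5)/5⌋ = 2; p/q = (2·5 + 1)/(2·1 + 0) = 11/2; p² − 30·q² = 121 − 120 = 1.
  The first convergent with p² − 30·q² = 1 gives the fundamental solution (x₁, y₁) = (11, 2).
Step 2: Apply the recurrence (x_{n+1}, y_{n+1}) = (x₁x_n + 30y₁y_n, x₁y_n + y₁x_n) repeatedly.
  From (x_1, y_1) = (11, 2): x_2 = 11·11 + 30·2·2 = 241; y_2 = 11·2 + 2·11 = 44.
  From (x_2, y_2) = (241, 44): x_3 = 11·241 + 30·2·44 = 5291; y_3 = 11·44 + 2·241 = 966.
  From (x_3, y_3) = (5291, 966): x_4 = 11·5291 + 30·2·966 = 116161; y_4 = 11·966 + 2·5291 = 21208.
Step 3: Verify x_4² - 30·y_4² = 13493377921 - 13493377920 = 1 (should be 1). ✓

(x_1, y_1) = (11, 2); (x_4, y_4) = (116161, 21208).


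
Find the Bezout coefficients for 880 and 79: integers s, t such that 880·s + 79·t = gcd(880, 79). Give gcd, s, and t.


Euclidean algorithm on (880, 79) — divide until remainder is 0:
  880 = 11 · 79 + 11
  79 = 7 · 11 + 2
  11 = 5 · 2 + 1
  2 = 2 · 1 + 0
gcd(880, 79) = 1.
Track Bezout coefficients alongside the remainders: start with r₀ = 880 = a·1 + b·0 (s = 1, t = 0) and r₁ = 79 = a·0 + b·1 (s = 0, t = 1); each new remainder r_{k+1} = r_{k-1} − q_k·r_k inherits s_{k+1} = s_{k-1} − q_k·s_k, t_{k+1} = t_{k-1} − q_k·t_k, so r_k = a·s_k + b·t_k at every step:
  q = 11: r = 11, s = 1 − 11·0 = 1, t = 0 − 11·1 = -11  (check: 880·1 + 79·(-11) = 11)
  q = 7: r = 2, s = 0 − 7·1 = -7, t = 1 − 7·(-11) = 78  (check: 880·(-7) + 79·78 = 2)
  q = 5: r = 1, s = 1 − 5·(-7) = 36, t = -11 − 5·78 = -401  (check: 880·36 + 79·(-401) = 1)
The row with r = 1 (the gcd) gives the Bezout coefficients s = 36, t = -401.
Result: 880 · (36) + 79 · (-401) = 1.

gcd(880, 79) = 1; s = 36, t = -401 (check: 880·36 + 79·(-401) = 1).


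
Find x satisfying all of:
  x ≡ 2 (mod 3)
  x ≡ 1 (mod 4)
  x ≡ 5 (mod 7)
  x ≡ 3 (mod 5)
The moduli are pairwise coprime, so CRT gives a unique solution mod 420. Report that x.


Product of moduli M = 3 · 4 · 7 · 5 = 420.
Merge one congruence at a time:
  Start: x ≡ 2 (mod 3).
  Combine with x ≡ 1 (mod 4); new modulus lcm = 12.
    Write x = 2 + 3·t and substitute into x ≡ 1 (mod 4): 3·t ≡ 1 − 2 = -1 (mod 4).
    Reduce coefficients mod 4: 3·t ≡ 3 (mod 4).
    The inverse of 3 mod 4 is 3 (since 3·3 = 9 = 2·4 + 1), so t ≡ 3·3 = 9 ≡ 1 (mod 4).
    Then x = 2 + 3·1 = 5, valid modulo lcm(3, 4) = 12: x ≡ 5 (mod 12).
  Combine with x ≡ 5 (mod 7); new modulus lcm = 84.
    Write x = 5 + 12·t and substitute into x ≡ 5 (mod 7): 12·t ≡ 5 − 5 = 0 (mod 7).
    Reduce coefficients mod 7: 5·t ≡ 0 (mod 7).
    The inverse of 5 mod 7 is 3 (since 5·3 = 15 = 2·7 + 1), so t ≡ 3·0 = 0 ≡ 0 (mod 7).
    Then x = 5 + 12·0 = 5, valid modulo lcm(12, 7) = 84: x ≡ 5 (mod 84).
  Combine with x ≡ 3 (mod 5); new modulus lcm = 420.
    Write x = 5 + 84·t and substitute into x ≡ 3 (mod 5): 84·t ≡ 3 − 5 = -2 (mod 5).
    Reduce coefficients mod 5: 4·t ≡ 3 (mod 5).
    The inverse of 4 mod 5 is 4 (since 4·4 = 16 = 3·5 + 1), so t ≡ 4·3 = 12 ≡ 2 (mod 5).
    Then x = 5 + 84·2 = 173, valid modulo lcm(84, 5) = 420: x ≡ 173 (mod 420).
Verify against each original: 173 mod 3 = 2, 173 mod 4 = 1, 173 mod 7 = 5, 173 mod 5 = 3.

x ≡ 173 (mod 420).


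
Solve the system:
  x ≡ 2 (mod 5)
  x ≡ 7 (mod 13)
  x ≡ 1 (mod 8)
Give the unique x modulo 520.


Moduli 5, 13, 8 are pairwise coprime; by CRT there is a unique solution modulo M = 5 · 13 · 8 = 520.
Solve pairwise, accumulating the modulus:
  Start with x ≡ 2 (mod 5).
  Combine with x ≡ 7 (mod 13): since gcd(5, 13) = 1, we get a unique residue mod 65.
    Write x = 2 + 5·t and substitute into x ≡ 7 (mod 13): 5·t ≡ 7 − 2 = 5 (mod 13).
    The inverse of 5 mod 13 is 8 (since 5·8 = 40 = 3·13 + 1), so t ≡ 8·5 = 40 ≡ 1 (mod 13).
    Then x = 2 + 5·1 = 7, valid modulo lcm(5, 13) = 65: x ≡ 7 (mod 65).
  Combine with x ≡ 1 (mod 8): since gcd(65, 8) = 1, we get a unique residue mod 520.
    Write x = 7 + 65·t and substitute into x ≡ 1 (mod 8): 65·t ≡ 1 − 7 = -6 (mod 8).
    Reduce coefficients mod 8: 1·t ≡ 2 (mod 8).
    So t ≡ 2 (mod 8).
    Then x = 7 + 65·2 = 137, valid modulo lcm(65, 8) = 520: x ≡ 137 (mod 520).
Verify: 137 mod 5 = 2 ✓, 137 mod 13 = 7 ✓, 137 mod 8 = 1 ✓.

x ≡ 137 (mod 520).


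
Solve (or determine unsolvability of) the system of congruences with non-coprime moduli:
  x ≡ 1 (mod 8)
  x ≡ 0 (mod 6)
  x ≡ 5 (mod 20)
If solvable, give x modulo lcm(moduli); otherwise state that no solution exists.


Moduli 8, 6, 20 are not pairwise coprime, so CRT works modulo lcm(m_i) when all pairwise compatibility conditions hold.
Pairwise compatibility: gcd(m_i, m_j) must divide a_i - a_j for every pair.
Merge one congruence at a time:
  Start: x ≡ 1 (mod 8).
  Combine with x ≡ 0 (mod 6): gcd(8, 6) = 2, and 0 - 1 = -1 is NOT divisible by 2.
    ⇒ system is inconsistent (no integer solution).

No solution (the system is inconsistent).


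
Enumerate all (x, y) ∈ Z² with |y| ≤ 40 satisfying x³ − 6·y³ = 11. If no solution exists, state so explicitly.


The equation is x³ - 6y³ = 11. For fixed y, x³ = 6·y³ + 11, so a solution requires the RHS to be a perfect cube.
Strategy: iterate y from -40 to 40, compute RHS = 6·y³ + 11, and check whether it is a (positive or negative) perfect cube.
Check small values of y:
  y = 0: RHS = 11 is not a perfect cube.
  y = 1: RHS = 17 is not a perfect cube.
  y = -1: RHS = 5 is not a perfect cube.
  y = 2: RHS = 59 is not a perfect cube.
  y = -2: RHS = -37 is not a perfect cube.
  y = 3: RHS = 173 is not a perfect cube.
  y = -3: RHS = -151 is not a perfect cube.
Continuing the search up to |y| = 40 finds no solutions either.
No (x, y) in the scanned range satisfies the equation.

No integer solutions with |y| ≤ 40.


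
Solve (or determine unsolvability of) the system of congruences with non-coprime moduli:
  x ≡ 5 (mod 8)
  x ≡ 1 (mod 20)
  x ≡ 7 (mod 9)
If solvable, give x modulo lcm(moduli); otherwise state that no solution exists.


Moduli 8, 20, 9 are not pairwise coprime, so CRT works modulo lcm(m_i) when all pairwise compatibility conditions hold.
Pairwise compatibility: gcd(m_i, m_j) must divide a_i - a_j for every pair.
Merge one congruence at a time:
  Start: x ≡ 5 (mod 8).
  Combine with x ≡ 1 (mod 20): gcd(8, 20) = 4; 1 - 5 = -4, which IS divisible by 4, so compatible.
    Write x = 5 + 8·t and substitute into x ≡ 1 (mod 20): 8·t ≡ 1 − 5 = -4 (mod 20).
    Divide the congruence (and modulus) by g = 4: 2·t ≡ -1 (mod 5).
    Reduce coefficients mod 5: 2·t ≡ 4 (mod 5).
    The inverse of 2 mod 5 is 3 (since 2·3 = 6 = 1·5 + 1), so t ≡ 3·4 = 12 ≡ 2 (mod 5).
    Then x = 5 + 8·2 = 21, valid modulo lcm(8, 20) = 40: x ≡ 21 (mod 40).
  Combine with x ≡ 7 (mod 9): gcd(40, 9) = 1; 7 - 21 = -14, which IS divisible by 1, so compatible.
    Write x = 21 + 40·t and substitute into x ≡ 7 (mod 9): 40·t ≡ 7 − 21 = -14 (mod 9).
    Reduce coefficients mod 9: 4·t ≡ 4 (mod 9).
    The inverse of 4 mod 9 is 7 (since 4·7 = 28 = 3·9 + 1), so t ≡ 7·4 = 28 ≡ 1 (mod 9).
    Then x = 21 + 40·1 = 61, valid modulo lcm(40, 9) = 360: x ≡ 61 (mod 360).
Verify: 61 mod 8 = 5, 61 mod 20 = 1, 61 mod 9 = 7.

x ≡ 61 (mod 360).


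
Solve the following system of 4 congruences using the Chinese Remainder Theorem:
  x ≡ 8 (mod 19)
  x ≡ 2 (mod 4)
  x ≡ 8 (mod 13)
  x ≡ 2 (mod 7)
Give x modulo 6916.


Product of moduli M = 19 · 4 · 13 · 7 = 6916.
Merge one congruence at a time:
  Start: x ≡ 8 (mod 19).
  Combine with x ≡ 2 (mod 4); new modulus lcm = 76.
    Write x = 8 + 19·t and substitute into x ≡ 2 (mod 4): 19·t ≡ 2 − 8 = -6 (mod 4).
    Reduce coefficients mod 4: 3·t ≡ 2 (mod 4).
    The inverse of 3 mod 4 is 3 (since 3·3 = 9 = 2·4 + 1), so t ≡ 3·2 = 6 ≡ 2 (mod 4).
    Then x = 8 + 19·2 = 46, valid modulo lcm(19, 4) = 76: x ≡ 46 (mod 76).
  Combine with x ≡ 8 (mod 13); new modulus lcm = 988.
    Write x = 46 + 76·t and substitute into x ≡ 8 (mod 13): 76·t ≡ 8 − 46 = -38 (mod 13).
    Reduce coefficients mod 13: 11·t ≡ 1 (mod 13).
    The inverse of 11 mod 13 is 6 (since 11·6 = 66 = 5·13 + 1), so t ≡ 6·1 = 6 ≡ 6 (mod 13).
    Then x = 46 + 76·6 = 502, valid modulo lcm(76, 13) = 988: x ≡ 502 (mod 988).
  Combine with x ≡ 2 (mod 7); new modulus lcm = 6916.
    Write x = 502 + 988·t and substitute into x ≡ 2 (mod 7): 988·t ≡ 2 − 502 = -500 (mod 7).
    Reduce coefficients mod 7: 1·t ≡ 4 (mod 7).
    So t ≡ 4 (mod 7).
    Then x = 502 + 988·4 = 4454, valid modulo lcm(988, 7) = 6916: x ≡ 4454 (mod 6916).
Verify against each original: 4454 mod 19 = 8, 4454 mod 4 = 2, 4454 mod 13 = 8, 4454 mod 7 = 2.

x ≡ 4454 (mod 6916).
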